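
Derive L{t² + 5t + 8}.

L{t² + 5t + 8} = 2/s³ + 5/s² + 8/s = 2/s³ + 5/s² + 8/s

Final answer: 2/s³ + 5/s² + 8/s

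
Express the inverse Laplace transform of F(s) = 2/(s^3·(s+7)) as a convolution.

2/(s^3·(s+7)) = (2/s^3)·(1/(s+7)) = L{t^2}·L{e^(-7t)}. So f(t) = t^2*e^(-7t) = ∫₀ᵗ τ^2·e^(-7(t-τ)) dτ

Final answer: ∫₀ᵗ τ^2·e^(-7(t-τ)) dτ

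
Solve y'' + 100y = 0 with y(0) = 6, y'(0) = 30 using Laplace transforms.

L{y''} + 100L{y} = 0. s²Y - 6s - 30 + 100Y = 0. Y(s² + 100) = 6s + 30. Y = (6s + 30)/(s² + 100). Inverting: y(t) = 6cos(10t) + 3sin(10t)

Final answer: y(t) = 6cos(10t) + 3sin(10t)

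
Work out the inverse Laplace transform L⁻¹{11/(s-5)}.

L⁻¹{1/(s-a)} = e^(at), so L⁻¹{1/(s-5)} = e^(5t), and L⁻¹{11/(s-5)} = 11·e^(5t)

Final answer: 11·e^(5t)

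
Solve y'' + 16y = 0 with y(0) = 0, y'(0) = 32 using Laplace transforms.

L{y''} + 16L{y} = 0. s²Y - 0 - 32 + 16Y = 0. Y(s² + 16) = 32. Y = (32)/(s² + 16). Inverting: y(t) = 8sin(4t)

Final answer: y(t) = 8sin(4t)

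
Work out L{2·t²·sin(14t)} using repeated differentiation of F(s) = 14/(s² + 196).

F(s) = 14/(s² + 196). F'(s) = -28s/(s² + 196)². F''(s) = -28(196 - 3s²)/(s² + 196)³ = (84s² - 5488)/(s² + 196)³. So L{t²·sin(14t)} = (-1)² F''(s) = (84s² - 5488)/(s² + 196)³. Then L{2·t²·sin(14t)} = 2·(84s² - 5488)/(s² + 196)³ = (168s² - 10976)/(s² + 196)³

Final answer: (168s² - 10976)/(s² + 196)³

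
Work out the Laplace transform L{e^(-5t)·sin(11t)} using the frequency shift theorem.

Frequency shift: L{e^(at)f(t)} = F(s-a). L{e^(-5t)·sin(11t)} = 11/((s+5)² + 121)

Final answer: 11/((s+5)² + 121)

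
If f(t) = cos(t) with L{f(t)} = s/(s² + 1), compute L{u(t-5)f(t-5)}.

Time shift theorem: L{u(t-a)f(t-a)} = e^(-as)F(s). Here a=5, F(s) = s/(s² + 1), so L{u(t-5)f(t-5)} = e^(-5s)·s/(s² + 1)

Final answer: e^(-5s)·s/(s² + 1)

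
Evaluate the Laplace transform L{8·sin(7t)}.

L{sin(ωt)} = ω/(s² + ω²), so L{sin(7t)} = 7/(s² + 49). Then L{8·sin(7t)} = 8·7/(s² + 49) = 56/(s² + 49)

Final answer: 56/(s² + 49)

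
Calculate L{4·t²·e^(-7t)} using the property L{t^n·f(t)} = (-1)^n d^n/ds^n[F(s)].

L{e^(-7t)} = 1/(s+7). d/ds[1/(s+7)] = -1/(s+7)². d²/ds²[1/(s+7)] = 2/(s+7)³. So L{t²·e^(-7t)} = (-1)² · 2/(s+7)³ = 2/(s+7)³. Then L{4·t²·e^(-7t)} = 4·2/(s+7)³ = 8/(s+7)³

Final answer: 8/(s+7)³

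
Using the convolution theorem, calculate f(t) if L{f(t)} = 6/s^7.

6/s^7 = (6/s)·(1/s^6) = L{6}·L{t^5/120}. By convolution, f(t) = 6*t^5/120 = ∫₀ᵗ 6·τ^5/120 dτ = 6·t^6/720

Final answer: 6·t^6/720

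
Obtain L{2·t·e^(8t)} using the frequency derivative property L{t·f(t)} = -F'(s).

L{e^(8t)} = 1/(s-8). By frequency derivative: L{t·e^(8t)} = -d/ds[1/(s-8)] = -(-1)/(s-8)² = 1/(s-8)². Then L{2·t·e^(8t)} = 2·1/(s-8)² = 2/(s-8)²

Final answer: 2/(s-8)²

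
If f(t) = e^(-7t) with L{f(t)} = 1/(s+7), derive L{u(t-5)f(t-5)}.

Time shift theorem: L{u(t-a)f(t-a)} = e^(-as)F(s). Here a=5, F(s) = 1/(s+7), so L{u(t-5)f(t-5)} = e^(-5s)·1/(s+7)

Final answer: e^(-5s)·1/(s+7)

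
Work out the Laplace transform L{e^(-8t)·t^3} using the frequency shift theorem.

L{e^(at)·t^n} = n!/(s-a)^(n+1), so L{e^(-8t)·t^3} = 6/(s+8)^4

Final answer: 6/(s+8)^4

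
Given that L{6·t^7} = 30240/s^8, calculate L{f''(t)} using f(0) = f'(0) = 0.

L{f''(t)} = s²F(s) - sf(0) - f'(0) = s²·30240/s^8 - 0 - 0 = 30240/s^6

Final answer: 30240/s^6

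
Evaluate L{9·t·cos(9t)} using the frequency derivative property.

L{cos(9t)} = s/(s² + 81). Derivative: d/ds[s/(s² + 81)] = [(s² + 81) - s·2s]/(s² + 81)² = (81 - s²)/(s² + 81)². So L{t·cos(9t)} = -F'(s) = (s² - 81)/(s² + 81)². Then L{9·t·cos(9t)} = 9·(s² - 81)/(s² + 81)²

Final answer: 9·(s² - 81)/(s² + 81)²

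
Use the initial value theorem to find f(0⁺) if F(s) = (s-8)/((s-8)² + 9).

f(0⁺) = lim_{s→∞} sF(s) = lim_{s→∞} s(s-8)/((s-8)² + 9) = 1

Final answer: 1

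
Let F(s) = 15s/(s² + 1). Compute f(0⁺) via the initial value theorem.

f(0⁺) = lim_{s→∞} s·15s/(s² + 1) = lim_{s→∞} 15s²/(s² + 1) = 15

Final answer: 15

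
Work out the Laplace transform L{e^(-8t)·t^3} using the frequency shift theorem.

L{e^(at)·t^n} = n!/(s-a)^(n+1), so L{e^(-8t)·t^3} = 6/(s+8)^4

Final answer: 6/(s+8)^4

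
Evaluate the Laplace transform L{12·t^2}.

L{t^n} = n!/s^(n+1), so L{t^2} = 2/s^3. Then L{12·t^2} = 12·2/s^3 = 24/s^3

Final answer: 24/s^3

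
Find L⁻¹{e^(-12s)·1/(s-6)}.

L⁻¹{1/(s-6)} = e^(6t). By the time shift theorem, L⁻¹{e^(-as)F(s)} = u(t-a)f(t-a) with a=12, so L⁻¹{e^(-12s)·1/(s-6)} = u(t-12)·e^(6(t-12))

Final answer: u(t-12)·e^(6(t-12))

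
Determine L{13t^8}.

L{t^n} = n!/s^(n+1). So L{13t^8} = 13·8!/s^9 = 524160/s^9

Final answer: 524160/s^9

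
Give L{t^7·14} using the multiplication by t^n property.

L{14} = 14/s. d^1/ds^1[1/s] = -1/s². d^2/ds^2[1/s] = 2/s^3. d^3/ds^3[1/s] = -6/s^4. d^4/ds^4[1/s] = 24/s^5. d^5/ds^5[1/s] = -120/s^6. d^6/ds^6[1/s] = 720/s^7. d^7/ds^7[1/s] = -5040/s^8. So L{t^7} = (-1)^{7}·-5040/s^8 = 5040/s^8. Then L{t^7·14} = 14·5040/s^8 = 70560/s^8

Final answer: 70560/s^8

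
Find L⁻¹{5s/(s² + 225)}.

This is the form c·s/(s² + a²) with a = 15, c = 5. L⁻¹ = 5·cos(15t)

Final answer: 5·cos(15t)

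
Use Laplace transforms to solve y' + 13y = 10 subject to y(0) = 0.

sY + 13Y = 10/s. Y = 10/(s(s+13)). Partial fractions: Y = 10/13/s - 10/13/(s+13)

Final answer: y(t) = 10/13(1 - e^(-13t))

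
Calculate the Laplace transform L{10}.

L{10} = 10 · L{1} = 10/s

Final answer: 10/s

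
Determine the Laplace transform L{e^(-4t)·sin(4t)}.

L{e^(at)·sin(ωt)} = ω/((s-a)² + ω²), so L{e^(-4t)·sin(4t)} = 4/((s+4)² + 16)

Final answer: 4/((s+4)² + 16)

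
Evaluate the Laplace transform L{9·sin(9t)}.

L{sin(ωt)} = ω/(s² + ω²), so L{sin(9t)} = 9/(s² + 81). Then L{9·sin(9t)} = 9·9/(s² + 81) = 81/(s² + 81)

Final answer: 81/(s² + 81)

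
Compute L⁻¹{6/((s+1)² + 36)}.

Form: b/((s-a)² + b²) → e^(at)sin(bt). With a=-1, b=6

Final answer: e^(-t)·sin(6t)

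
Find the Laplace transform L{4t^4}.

L{4t^4} = 4 · L{t^4} = 4 · 24/s^5 = 96/s^5

Final answer: 96/s^5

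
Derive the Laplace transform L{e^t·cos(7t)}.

L{e^(at)·cos(ωt)} = (s-a)/((s-a)² + ω²), so L{e^t·cos(7t)} = (s-1)/((s-1)² + 49)

Final answer: (s-1)/((s-1)² + 49)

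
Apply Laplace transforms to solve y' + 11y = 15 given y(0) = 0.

sY + 11Y = 15/s. Y = 15/(s(s+11)). Partial fractions: Y = 15/11/s - 15/11/(s+11)

Final answer: y(t) = 15/11(1 - e^(-11t))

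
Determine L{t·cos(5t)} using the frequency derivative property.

L{cos(5t)} = s/(s² + 25). Derivative: d/ds[s/(s² + 25)] = [(s² + 25) - s·2s]/(s² + 25)² = (25 - s²)/(s² + 25)². So L{t·cos(5t)} = -F'(s) = (s² - 25)/(s² + 25)²

Final answer: (s² - 25)/(s² + 25)²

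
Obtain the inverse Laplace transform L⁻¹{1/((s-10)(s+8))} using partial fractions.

Decompose: A/(s-10) + B/(s+8). A = 1/18, B = -1/18. f(t) = (e^(10t) - e^(-8t))/18

Final answer: (e^(10t) - e^(-8t))/18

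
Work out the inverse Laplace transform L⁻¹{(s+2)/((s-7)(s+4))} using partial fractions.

Using partial fractions, f(t) = (9e^(7t) + 2e^(-4t))/11

Final answer: (9e^(7t) + 2e^(-4t))/11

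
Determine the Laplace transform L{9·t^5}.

L{t^n} = n!/s^(n+1), so L{t^5} = 120/s^6. Then L{9·t^5} = 9·120/s^6 = 1080/s^6

Final answer: 1080/s^6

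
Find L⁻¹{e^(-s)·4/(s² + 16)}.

L⁻¹{4/(s² + 16)} = sin(4t). By the time shift theorem, L⁻¹{e^(-as)F(s)} = u(t-a)f(t-a) with a=1, so L⁻¹{e^(-s)·4/(s² + 16)} = u(t-1)·sin(4(t-1))

Final answer: u(t-1)·sin(4(t-1))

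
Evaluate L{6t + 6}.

L{6t + 6} = 6·L{t} + 6·L{1} = 6/s² + 6/s

Final answer: 6/s² + 6/s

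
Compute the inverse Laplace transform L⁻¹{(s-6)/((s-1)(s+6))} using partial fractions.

Using partial fractions, f(t) = (-5e^t + 12e^(-6t))/7

Final answer: (-5e^t + 12e^(-6t))/7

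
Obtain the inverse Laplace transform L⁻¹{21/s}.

L⁻¹{c/s} = c, so L⁻¹{21/s} = 21

Final answer: 21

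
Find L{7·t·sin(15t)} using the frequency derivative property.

L{sin(15t)} = 15/(s² + 225). By L{t·f(t)} = -F'(s): -d/ds[15/(s² + 225)] = -(15)·(-2s)/(s² + 225)² = 30s/(s² + 225)². Then L{7·t·sin(15t)} = 7·30s/(s² + 225)² = 210s/(s² + 225)²

Final answer: 210s/(s² + 225)²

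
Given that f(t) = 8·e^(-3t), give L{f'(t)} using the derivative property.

f(0) = 8, F(s) = 8/(s+3). L{f'(t)} = s·F(s) - f(0) = 8s/(s+3) - 8 = (8s - 8(s+3))/(s+3) = -24/(s+3)

Final answer: -24/(s+3)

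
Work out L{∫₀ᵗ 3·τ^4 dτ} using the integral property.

L{∫₀ᵗ f(τ)dτ} = F(s)/s with f(t) = 3t^4. F(s) = 72/s^5, so L{∫₀ᵗ 3·τ^4 dτ} = (72/s^5)/s = 72/s^6. (Check: ∫₀ᵗ 3·τ^4 dτ = 3t^5/5.)

Final answer: 72/s^6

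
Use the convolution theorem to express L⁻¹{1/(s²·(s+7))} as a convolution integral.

1/(s²·(s+7)) = (1/s^2)·(1/(s+7)) = L{t}·L{e^(-7t)}. So f(t) = t*e^(-7t) = ∫₀ᵗ τ·e^(-7(t-τ)) dτ

Final answer: ∫₀ᵗ τ·e^(-7(t-τ)) dτ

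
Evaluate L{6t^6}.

L{t^n} = n!/s^(n+1). So L{6t^6} = 6·6!/s^7 = 4320/s^7

Final answer: 4320/s^7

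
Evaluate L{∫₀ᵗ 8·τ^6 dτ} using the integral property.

L{∫₀ᵗ f(τ)dτ} = F(s)/s with f(t) = 8t^6. F(s) = 5760/s^7, so L{∫₀ᵗ 8·τ^6 dτ} = (5760/s^7)/s = 5760/s^8. (Check: ∫₀ᵗ 8·τ^6 dτ = 8t^7/7.)

Final answer: 5760/s^8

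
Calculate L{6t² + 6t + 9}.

L{6t² + 6t + 9} = 6·2/s³ + 6/s² + 9/s = 12/s³ + 6/s² + 9/s

Final answer: 12/s³ + 6/s² + 9/s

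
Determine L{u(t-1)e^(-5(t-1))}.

u(t-a)f(t-a) with f(t)=e^(-5t). L{e^(-5t)} = 1/(s+5). By time shift: e^(-s)/(s+5)

Final answer: e^(-s)/(s+5)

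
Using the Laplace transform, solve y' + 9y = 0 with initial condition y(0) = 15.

L{y'} + 9L{y} = 0. sY - 15 + 9Y = 0. Y(s+9) = 15. Y = 15/(s+9)

Final answer: y(t) = 15e^(-9t)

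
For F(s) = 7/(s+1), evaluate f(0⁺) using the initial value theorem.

f(0⁺) = lim_{s→∞} s·7/(s+1) = lim_{s→∞} 7s/(s+1) = 7

Final answer: 7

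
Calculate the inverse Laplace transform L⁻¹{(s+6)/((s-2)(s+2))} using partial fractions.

Using partial fractions, f(t) = (8e^(2t) - 4e^(-2t))/4

Final answer: (8e^(2t) - 4e^(-2t))/4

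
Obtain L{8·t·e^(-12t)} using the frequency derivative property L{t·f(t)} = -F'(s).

L{e^(-12t)} = 1/(s+12). By frequency derivative: L{t·e^(-12t)} = -d/ds[1/(s+12)] = -(-1)/(s+12)² = 1/(s+12)². Then L{8·t·e^(-12t)} = 8·1/(s+12)² = 8/(s+12)²

Final answer: 8/(s+12)²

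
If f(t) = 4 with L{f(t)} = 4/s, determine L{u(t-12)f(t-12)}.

Time shift theorem: L{u(t-a)f(t-a)} = e^(-as)F(s). Here a=12, F(s) = 4/s, so L{u(t-12)f(t-12)} = e^(-12s)·4/s

Final answer: e^(-12s)·4/s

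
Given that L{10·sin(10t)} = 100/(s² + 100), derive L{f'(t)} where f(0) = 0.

L{f'(t)} = s·F(s) - f(0) = s·100/(s² + 100) - 0 = 100s/(s² + 100)

Final answer: 100s/(s² + 100)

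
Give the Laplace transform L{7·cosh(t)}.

L{cosh(ωt)} = s/(s² - ω²), so L{cosh(t)} = s/(s² - 1). Then L{7·cosh(t)} = 7·s/(s² - 1) = 7s/(s² - 1)

Final answer: 7s/(s² - 1)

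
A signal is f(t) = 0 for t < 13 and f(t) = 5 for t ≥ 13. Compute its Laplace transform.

f(t) = 5·u(t-13). L{u(t-13)} = e^(-13s)/s, so L{f(t)} = 5·e^(-13s)/s

Final answer: 5·e^(-13s)/s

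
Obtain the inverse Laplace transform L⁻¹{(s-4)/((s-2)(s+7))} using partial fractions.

Using partial fractions, f(t) = (-2e^(2t) + 11e^(-7t))/9

Final answer: (-2e^(2t) + 11e^(-7t))/9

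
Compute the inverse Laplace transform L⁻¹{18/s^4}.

L⁻¹{n!/s^(n+1)} = t^n with n=3. So L⁻¹{6/s^4} = t^3, and L⁻¹{18/s^4} = (18/6)·t^3 = 3·t^3

Final answer: 3·t^3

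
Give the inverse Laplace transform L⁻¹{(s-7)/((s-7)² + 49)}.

Using frequency shift, L⁻¹{(s-7)/((s-7)² + 49)} = e^(7t)·cos(7t)

Final answer: e^(7t)·cos(7t)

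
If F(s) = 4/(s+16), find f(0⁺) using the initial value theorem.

f(0⁺) = lim_{s→∞} s·4/(s+16) = lim_{s→∞} 4s/(s+16) = 4

Final answer: 4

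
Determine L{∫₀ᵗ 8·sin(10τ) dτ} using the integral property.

L{∫₀ᵗ f(τ)dτ} = F(s)/s with F(s) = 80/(s² + 100), so the result is (80/(s² + 100))/s = 80/(s(s² + 100))

Final answer: 80/(s(s² + 100))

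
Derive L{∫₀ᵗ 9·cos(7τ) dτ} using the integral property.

L{∫₀ᵗ f(τ)dτ} = F(s)/s with F(s) = 9s/(s² + 49), so the result is (9s/(s² + 49))/s = 9/(s² + 49)

Final answer: 9/(s² + 49)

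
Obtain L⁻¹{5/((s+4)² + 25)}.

Form: b/((s-a)² + b²) → e^(at)sin(bt). With a=-4, b=5

Final answer: e^(-4t)·sin(5t)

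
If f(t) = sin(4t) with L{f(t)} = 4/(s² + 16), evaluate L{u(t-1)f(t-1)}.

Time shift theorem: L{u(t-a)f(t-a)} = e^(-as)F(s). Here a=1, F(s) = 4/(s² + 16), so L{u(t-1)f(t-1)} = e^(-s)·4/(s² + 16)

Final answer: e^(-s)·4/(s² + 16)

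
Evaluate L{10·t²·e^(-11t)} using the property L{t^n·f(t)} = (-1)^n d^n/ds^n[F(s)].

L{e^(-11t)} = 1/(s+11). d/ds[1/(s+11)] = -1/(s+11)². d²/ds²[1/(s+11)] = 2/(s+11)³. So L{t²·e^(-11t)} = (-1)² · 2/(s+11)³ = 2/(s+11)³. Then L{10·t²·e^(-11t)} = 10·2/(s+11)³ = 20/(s+11)³

Final answer: 20/(s+11)³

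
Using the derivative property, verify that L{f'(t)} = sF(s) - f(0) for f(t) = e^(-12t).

f'(t) = -12e^(-12t). Direct: L{f'(t)} = -12/(s+12). Property: s·1/(s+12) - 1 = (s - (s+12))/(s+12) = -12/(s+12). ✓

Final answer: -12/(s+12)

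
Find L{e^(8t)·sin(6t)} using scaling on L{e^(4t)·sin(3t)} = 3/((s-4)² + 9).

Scaling with a=2: L{e^(8t)·sin(6t)} = (1/2) · 3/((s/2-4)² + 9). Simplifying: 6/((s-8)² + 36)

Final answer: 6/((s-8)² + 36)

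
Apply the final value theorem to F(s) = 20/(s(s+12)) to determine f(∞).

f(∞) = lim_{s→0} s·20/(s(s+12)) = lim_{s→0} 20/(s+12) = 20/12 = 5/3

Final answer: 5/3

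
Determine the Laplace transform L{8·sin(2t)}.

L{sin(ωt)} = ω/(s² + ω²), so L{sin(2t)} = 2/(s² + 4). Then L{8·sin(2t)} = 8·2/(s² + 4) = 16/(s² + 4)

Final answer: 16/(s² + 4)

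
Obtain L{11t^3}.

L{t^n} = n!/s^(n+1). So L{11t^3} = 11·3!/s^4 = 66/s^4

Final answer: 66/s^4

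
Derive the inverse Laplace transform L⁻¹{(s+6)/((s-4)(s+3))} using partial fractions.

Using partial fractions, f(t) = (10e^(4t) - 3e^(-3t))/7

Final answer: (10e^(4t) - 3e^(-3t))/7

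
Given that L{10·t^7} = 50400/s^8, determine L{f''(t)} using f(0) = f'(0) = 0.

L{f''(t)} = s²F(s) - sf(0) - f'(0) = s²·50400/s^8 - 0 - 0 = 50400/s^6

Final answer: 50400/s^6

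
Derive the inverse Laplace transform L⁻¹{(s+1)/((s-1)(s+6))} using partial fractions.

Using partial fractions, f(t) = (2e^t + 5e^(-6t))/7

Final answer: (2e^t + 5e^(-6t))/7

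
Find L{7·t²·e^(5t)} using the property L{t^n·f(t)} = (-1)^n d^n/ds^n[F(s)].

L{e^(5t)} = 1/(s-5). d/ds[1/(s-5)] = -1/(s-5)². d²/ds²[1/(s-5)] = 2/(s-5)³. So L{t²·e^(5t)} = (-1)² · 2/(s-5)³ = 2/(s-5)³. Then L{7·t²·e^(5t)} = 7·2/(s-5)³ = 14/(s-5)³

Final answer: 14/(s-5)³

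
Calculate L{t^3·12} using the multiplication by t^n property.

L{12} = 12/s. d^1/ds^1[1/s] = -1/s². d^2/ds^2[1/s] = 2/s^3. d^3/ds^3[1/s] = -6/s^4. So L{t^3} = (-1)^{3}·-6/s^4 = 6/s^4. Then L{t^3·12} = 12·6/s^4 = 72/s^4

Final answer: 72/s^4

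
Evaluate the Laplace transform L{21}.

L{21} = 21 · L{1} = 21/s

Final answer: 21/s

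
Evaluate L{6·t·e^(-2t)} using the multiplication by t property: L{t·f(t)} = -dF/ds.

Using L{t^n·e^(at)} = n!/(s-a)^(n+1), L{t·e^(-2t)} = 1/(s+2)^2, so L{6·t·e^(-2t)} = 6·1/(s+2)^2 = 6/(s+2)^2

Final answer: 6/(s+2)^2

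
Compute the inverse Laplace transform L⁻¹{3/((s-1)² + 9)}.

Using frequency shift, L⁻¹{3/((s-1)² + 9)} = e^t·sin(3t)

Final answer: e^t·sin(3t)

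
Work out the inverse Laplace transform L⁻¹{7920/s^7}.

L⁻¹{n!/s^(n+1)} = t^n with n=6. So L⁻¹{720/s^7} = t^6, and L⁻¹{7920/s^7} = (7920/720)·t^6 = 11·t^6

Final answer: 11·t^6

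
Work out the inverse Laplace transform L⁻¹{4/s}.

L⁻¹{c/s} = c, so L⁻¹{4/s} = 4

Final answer: 4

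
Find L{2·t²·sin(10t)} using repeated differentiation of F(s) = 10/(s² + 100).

F(s) = 10/(s² + 100). F'(s) = -20s/(s² + 100)². F''(s) = -20(100 - 3s²)/(s² + 100)³ = (60s² - 2000)/(s² + 100)³. So L{t²·sin(10t)} = (-1)² F''(s) = (60s² - 2000)/(s² + 100)³. Then L{2·t²·sin(10t)} = 2·(60s² - 2000)/(s² + 100)³ = (120s² - 4000)/(s² + 100)³

Final answer: (120s² - 4000)/(s² + 100)³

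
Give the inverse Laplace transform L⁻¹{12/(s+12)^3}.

L⁻¹{n!/(s-a)^(n+1)} = t^n·e^(at) with n=2, a=-12. So L⁻¹{2/(s+12)^3} = t^2·e^(-12t), and L⁻¹{12/(s+12)^3} = (12/2)·t^2·e^(-12t) = 6·t^2·e^(-12t)

Final answer: 6·t^2·e^(-12t)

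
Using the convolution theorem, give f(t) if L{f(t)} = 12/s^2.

12/s^2 = (12/s)·(1/s) = L{12}·L{1}. By convolution, f(t) = 12*1 = ∫₀ᵗ 12·1 dτ = 12·t

Final answer: 12·t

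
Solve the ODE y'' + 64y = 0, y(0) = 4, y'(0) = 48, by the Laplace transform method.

L{y''} + 64L{y} = 0. s²Y - 4s - 48 + 64Y = 0. Y(s² + 64) = 4s + 48. Y = (4s + 48)/(s² + 64). Inverting: y(t) = 4cos(8t) + 6sin(8t)

Final answer: y(t) = 4cos(8t) + 6sin(8t)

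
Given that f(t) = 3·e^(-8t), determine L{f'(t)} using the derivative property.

f(0) = 3, F(s) = 3/(s+8). L{f'(t)} = s·F(s) - f(0) = 3s/(s+8) - 3 = (3s - 3(s+8))/(s+8) = -24/(s+8)

Final answer: -24/(s+8)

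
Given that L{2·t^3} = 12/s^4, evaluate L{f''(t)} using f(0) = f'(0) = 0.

L{f''(t)} = s²F(s) - sf(0) - f'(0) = s²·12/s^4 - 0 - 0 = 12/s^2

Final answer: 12/s^2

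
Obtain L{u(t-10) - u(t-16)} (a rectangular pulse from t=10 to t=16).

L{u(t-a)} = e^(-as)/s. L{u(t-10) - u(t-16)} = (e^(-10s) - e^(-16s))/s

Final answer: (e^(-10s) - e^(-16s))/s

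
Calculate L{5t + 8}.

L{5t + 8} = 5·L{t} + 8·L{1} = 5/s² + 8/s

Final answer: 5/s² + 8/s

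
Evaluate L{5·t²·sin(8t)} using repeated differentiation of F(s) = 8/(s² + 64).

F(s) = 8/(s² + 64). F'(s) = -16s/(s² + 64)². F''(s) = -16(64 - 3s²)/(s² + 64)³ = (48s² - 1024)/(s² + 64)³. So L{t²·sin(8t)} = (-1)² F''(s) = (48s² - 1024)/(s² + 64)³. Then L{5·t²·sin(8t)} = 5·(48s² - 1024)/(s² + 64)³ = (240s² - 5120)/(s² + 64)³

Final answer: (240s² - 5120)/(s² + 64)³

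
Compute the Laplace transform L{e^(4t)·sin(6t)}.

L{e^(at)·sin(ωt)} = ω/((s-a)² + ω²), so L{e^(4t)·sin(6t)} = 6/((s-4)² + 36)

Final answer: 6/((s-4)² + 36)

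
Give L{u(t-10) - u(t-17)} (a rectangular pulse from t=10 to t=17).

L{u(t-a)} = e^(-as)/s. L{u(t-10) - u(t-17)} = (e^(-10s) - e^(-17s))/s

Final answer: (e^(-10s) - e^(-17s))/s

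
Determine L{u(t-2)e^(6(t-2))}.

u(t-a)f(t-a) with f(t)=e^(6t). L{e^(6t)} = 1/(s-6). By time shift: e^(-2s)/(s-6)

Final answer: e^(-2s)/(s-6)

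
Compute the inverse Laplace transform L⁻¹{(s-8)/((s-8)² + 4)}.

Using frequency shift, L⁻¹{(s-8)/((s-8)² + 4)} = e^(8t)·cos(2t)

Final answer: e^(8t)·cos(2t)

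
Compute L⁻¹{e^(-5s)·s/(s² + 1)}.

L⁻¹{s/(s² + 1)} = cos(t). By the time shift theorem, L⁻¹{e^(-as)F(s)} = u(t-a)f(t-a) with a=5, so L⁻¹{e^(-5s)·s/(s² + 1)} = u(t-5)·cos((t-5))

Final answer: u(t-5)·cos((t-5))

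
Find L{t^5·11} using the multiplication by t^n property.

L{11} = 11/s. d^1/ds^1[1/s] = -1/s². d^2/ds^2[1/s] = 2/s^3. d^3/ds^3[1/s] = -6/s^4. d^4/ds^4[1/s] = 24/s^5. d^5/ds^5[1/s] = -120/s^6. So L{t^5} = (-1)^{5}·-120/s^6 = 120/s^6. Then L{t^5·11} = 11·120/s^6 = 1320/s^6

Final answer: 1320/s^6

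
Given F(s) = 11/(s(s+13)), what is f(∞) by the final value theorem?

f(∞) = lim_{s→0} s·11/(s(s+13)) = lim_{s→0} 11/(s+13) = 11/13 = 11/13

Final answer: 11/13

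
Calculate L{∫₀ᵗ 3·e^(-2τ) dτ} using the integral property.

L{∫₀ᵗ f(τ)dτ} = F(s)/s with F(s) = 3/(s+2), so L{∫₀ᵗ 3·e^(-2τ) dτ} = 3/(s(s+2))

Final answer: 3/(s(s+2))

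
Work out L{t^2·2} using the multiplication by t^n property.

L{2} = 2/s. d^1/ds^1[1/s] = -1/s². d^2/ds^2[1/s] = 2/s^3. So L{t^2} = (-1)^{2}·2/s^3 = 2/s^3. Then L{t^2·2} = 2·2/s^3 = 4/s^3

Final answer: 4/s^3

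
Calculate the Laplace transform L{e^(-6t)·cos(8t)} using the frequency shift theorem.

Frequency shift: L{e^(at)f(t)} = F(s-a). L{e^(-6t)·cos(8t)} = (s+6)/((s+6)² + 64)

Final answer: (s+6)/((s+6)² + 64)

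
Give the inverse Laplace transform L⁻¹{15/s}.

L⁻¹{c/s} = c, so L⁻¹{15/s} = 15

Final answer: 15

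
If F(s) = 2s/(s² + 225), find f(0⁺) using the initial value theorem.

f(0⁺) = lim_{s→∞} s·2s/(s² + 225) = lim_{s→∞} 2s²/(s² + 225) = 2

Final answer: 2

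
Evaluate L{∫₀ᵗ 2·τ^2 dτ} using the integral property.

L{∫₀ᵗ f(τ)dτ} = F(s)/s with f(t) = 2t^2. F(s) = 4/s^3, so L{∫₀ᵗ 2·τ^2 dτ} = (4/s^3)/s = 4/s^4. (Check: ∫₀ᵗ 2·τ^2 dτ = 2t^3/3.)

Final answer: 4/s^4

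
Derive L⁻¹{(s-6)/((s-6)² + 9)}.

Using frequency shift: L⁻¹{(s-a)/((s-a)² + b²)} = e^(at)cos(bt). Here a=6, b=3

Final answer: e^(6t)·cos(3t)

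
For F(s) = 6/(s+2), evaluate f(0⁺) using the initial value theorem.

f(0⁺) = lim_{s→∞} s·6/(s+2) = lim_{s→∞} 6s/(s+2) = 6

Final answer: 6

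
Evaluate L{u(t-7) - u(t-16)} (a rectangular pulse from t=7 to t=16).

L{u(t-a)} = e^(-as)/s. L{u(t-7) - u(t-16)} = (e^(-7s) - e^(-16s))/s

Final answer: (e^(-7s) - e^(-16s))/s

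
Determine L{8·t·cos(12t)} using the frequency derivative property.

L{cos(12t)} = s/(s² + 144). Derivative: d/ds[s/(s² + 144)] = [(s² + 144) - s·2s]/(s² + 144)² = (144 - s²)/(s² + 144)². So L{t·cos(12t)} = -F'(s) = (s² - 144)/(s² + 144)². Then L{8·t·cos(12t)} = 8·(s² - 144)/(s² + 144)²

Final answer: 8·(s² - 144)/(s² + 144)²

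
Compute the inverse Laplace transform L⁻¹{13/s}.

L⁻¹{c/s} = c, so L⁻¹{13/s} = 13

Final answer: 13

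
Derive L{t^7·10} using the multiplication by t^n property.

L{10} = 10/s. d^1/ds^1[1/s] = -1/s². d^2/ds^2[1/s] = 2/s^3. d^3/ds^3[1/s] = -6/s^4. d^4/ds^4[1/s] = 24/s^5. d^5/ds^5[1/s] = -120/s^6. d^6/ds^6[1/s] = 720/s^7. d^7/ds^7[1/s] = -5040/s^8. So L{t^7} = (-1)^{7}·-5040/s^8 = 5040/s^8. Then L{t^7·10} = 10·5040/s^8 = 50400/s^8

Final answer: 50400/s^8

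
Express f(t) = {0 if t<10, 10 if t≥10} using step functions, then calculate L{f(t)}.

f(t) = 10·u(t-10). L{u(t-10)} = e^(-10s)/s, so L{f(t)} = 10·e^(-10s)/s

Final answer: 10·e^(-10s)/s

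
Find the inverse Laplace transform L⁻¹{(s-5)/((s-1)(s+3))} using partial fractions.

Using partial fractions, f(t) = (-4e^t + 8e^(-3t))/4

Final answer: (-4e^t + 8e^(-3t))/4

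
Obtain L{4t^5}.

L{t^n} = n!/s^(n+1). So L{4t^5} = 4·5!/s^6 = 480/s^6

Final answer: 480/s^6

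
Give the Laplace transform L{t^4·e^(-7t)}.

L{t^n·e^(at)} = n!/(s-a)^(n+1), so L{t^4·e^(-7t)} = 24/(s+7)^5

Final answer: 24/(s+7)^5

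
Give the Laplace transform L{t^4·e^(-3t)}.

L{t^n·e^(at)} = n!/(s-a)^(n+1), so L{t^4·e^(-3t)} = 24/(s+3)^5

Final answer: 24/(s+3)^5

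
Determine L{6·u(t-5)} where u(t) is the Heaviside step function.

L{u(t-a)} = e^(-as)/s. Here a=5, so L{u(t-5)} = e^(-5s)/s, and L{6·u(t-5)} = 6·e^(-5s)/s

Final answer: 6·e^(-5s)/s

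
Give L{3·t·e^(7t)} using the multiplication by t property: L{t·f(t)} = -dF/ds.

Using L{t^n·e^(at)} = n!/(s-a)^(n+1), L{t·e^(7t)} = 1/(s-7)^2, so L{3·t·e^(7t)} = 3·1/(s-7)^2 = 3/(s-7)^2

Final answer: 3/(s-7)^2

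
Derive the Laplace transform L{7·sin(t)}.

L{sin(ωt)} = ω/(s² + ω²), so L{sin(t)} = 1/(s² + 1). Then L{7·sin(t)} = 7·1/(s² + 1) = 7/(s² + 1)

Final answer: 7/(s² + 1)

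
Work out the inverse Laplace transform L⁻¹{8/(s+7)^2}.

L⁻¹{n!/(s-a)^(n+1)} = t^n·e^(at) with n=1, a=-7. So L⁻¹{1/(s+7)^2} = t·e^(-7t), and L⁻¹{8/(s+7)^2} = (8/1)·t·e^(-7t) = 8·t·e^(-7t)

Final answer: 8·t·e^(-7t)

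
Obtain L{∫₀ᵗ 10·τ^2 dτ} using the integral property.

L{∫₀ᵗ f(τ)dτ} = F(s)/s with f(t) = 10t^2. F(s) = 20/s^3, so L{∫₀ᵗ 10·τ^2 dτ} = (20/s^3)/s = 20/s^4. (Check: ∫₀ᵗ 10·τ^2 dτ = 10t^3/3.)

Final answer: 20/s^4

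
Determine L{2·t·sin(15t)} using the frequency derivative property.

L{sin(15t)} = 15/(s² + 225). By L{t·f(t)} = -F'(s): -d/ds[15/(s² + 225)] = -(15)·(-2s)/(s² + 225)² = 30s/(s² + 225)². Then L{2·t·sin(15t)} = 2·30s/(s² + 225)² = 60s/(s² + 225)²

Final answer: 60s/(s² + 225)²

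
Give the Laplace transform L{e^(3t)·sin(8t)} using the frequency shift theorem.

Frequency shift: L{e^(at)f(t)} = F(s-a). L{e^(3t)·sin(8t)} = 8/((s-3)² + 64)

Final answer: 8/((s-3)² + 64)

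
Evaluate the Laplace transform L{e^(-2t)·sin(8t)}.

L{e^(at)·sin(ωt)} = ω/((s-a)² + ω²), so L{e^(-2t)·sin(8t)} = 8/((s+2)² + 64)

Final answer: 8/((s+2)² + 64)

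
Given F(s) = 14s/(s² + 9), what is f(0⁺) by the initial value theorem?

f(0⁺) = lim_{s→∞} s·14s/(s² + 9) = lim_{s→∞} 14s²/(s² + 9) = 14

Final answer: 14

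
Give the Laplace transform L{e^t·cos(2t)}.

L{e^(at)·cos(ωt)} = (s-a)/((s-a)² + ω²), so L{e^t·cos(2t)} = (s-1)/((s-1)² + 4)

Final answer: (s-1)/((s-1)² + 4)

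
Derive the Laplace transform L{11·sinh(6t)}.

L{sinh(ωt)} = ω/(s² - ω²), so L{sinh(6t)} = 6/(s² - 36). Then L{11·sinh(6t)} = 11·6/(s² - 36) = 66/(s² - 36)

Final answer: 66/(s² - 36)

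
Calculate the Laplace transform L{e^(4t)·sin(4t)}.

L{e^(at)·sin(ωt)} = ω/((s-a)² + ω²), so L{e^(4t)·sin(4t)} = 4/((s-4)² + 16)

Final answer: 4/((s-4)² + 16)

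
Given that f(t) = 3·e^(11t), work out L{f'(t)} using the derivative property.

f(0) = 3, F(s) = 3/(s-11). L{f'(t)} = s·F(s) - f(0) = 3s/(s-11) - 3 = (3s - 3(s-11))/(s-11) = 33/(s-11)

Final answer: 33/(s-11)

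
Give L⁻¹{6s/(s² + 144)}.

This is the form c·s/(s² + a²) with a = 12, c = 6. L⁻¹ = 6·cos(12t)

Final answer: 6·cos(12t)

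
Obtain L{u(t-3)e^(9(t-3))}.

u(t-a)f(t-a) with f(t)=e^(9t). L{e^(9t)} = 1/(s-9). By time shift: e^(-3s)/(s-9)

Final answer: e^(-3s)/(s-9)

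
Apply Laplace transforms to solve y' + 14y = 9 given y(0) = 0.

sY + 14Y = 9/s. Y = 9/(s(s+14)). Partial fractions: Y = 9/14/s - 9/14/(s+14)

Final answer: y(t) = 9/14(1 - e^(-14t))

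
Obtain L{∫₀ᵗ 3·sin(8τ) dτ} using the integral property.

L{∫₀ᵗ f(τ)dτ} = F(s)/s with F(s) = 24/(s² + 64), so the result is (24/(s² + 64))/s = 24/(s(s² + 64))

Final answer: 24/(s(s² + 64))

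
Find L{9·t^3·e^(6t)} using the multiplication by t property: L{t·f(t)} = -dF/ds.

Using L{t^n·e^(at)} = n!/(s-a)^(n+1), L{t^3·e^(6t)} = 6/(s-6)^4, so L{9·t^3·e^(6t)} = 9·6/(s-6)^4 = 54/(s-6)^4

Final answer: 54/(s-6)^4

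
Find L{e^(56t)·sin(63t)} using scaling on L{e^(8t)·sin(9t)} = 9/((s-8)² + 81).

Scaling with a=7: L{e^(56t)·sin(63t)} = (1/7) · 9/((s/7-8)² + 81). Simplifying: 63/((s-56)² + 3969)

Final answer: 63/((s-56)² + 3969)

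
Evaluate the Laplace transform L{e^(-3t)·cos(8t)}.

L{e^(at)·cos(ωt)} = (s-a)/((s-a)² + ω²), so L{e^(-3t)·cos(8t)} = (s+3)/((s+3)² + 64)

Final answer: (s+3)/((s+3)² + 64)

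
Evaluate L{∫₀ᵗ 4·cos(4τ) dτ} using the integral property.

L{∫₀ᵗ f(τ)dτ} = F(s)/s with F(s) = 4s/(s² + 16), so the result is (4s/(s² + 16))/s = 4/(s² + 16)

Final answer: 4/(s² + 16)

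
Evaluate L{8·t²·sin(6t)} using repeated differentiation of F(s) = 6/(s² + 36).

F(s) = 6/(s² + 36). F'(s) = -12s/(s² + 36)². F''(s) = -12(36 - 3s²)/(s² + 36)³ = (36s² - 432)/(s² + 36)³. So L{t²·sin(6t)} = (-1)² F''(s) = (36s² - 432)/(s² + 36)³. Then L{8·t²·sin(6t)} = 8·(36s² - 432)/(s² + 36)³ = (288s² - 3456)/(s² + 36)³

Final answer: (288s² - 3456)/(s² + 36)³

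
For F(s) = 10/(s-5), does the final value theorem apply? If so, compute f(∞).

sF(s) = 10s/(s-5) has a pole at s = 5 in the right half-plane. Theorem does NOT apply (unstable system; f(t) = 10·e^(5t) grows without bound).

Final answer: Not applicable (unstable)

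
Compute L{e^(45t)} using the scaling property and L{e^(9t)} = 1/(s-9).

Using L{f(at)} = (1/a)F(s/a) with a=5 and f(t) = e^(9t): L{e^(45t)} = (1/5) · 1/((s/5)-9) = (1/5) · 5/(s-45) = 1/(s-45)

Final answer: 1/(s-45)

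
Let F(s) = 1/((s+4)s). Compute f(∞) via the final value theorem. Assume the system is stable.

f(∞) = lim_{s→0} sF(s) = lim_{s→0} 1/(s+4) = 1/4

Final answer: 1/4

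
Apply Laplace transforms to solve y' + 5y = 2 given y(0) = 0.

sY + 5Y = 2/s. Y = 2/(s(s+5)). Partial fractions: Y = 2/5/s - 2/5/(s+5)

Final answer: y(t) = 2/5(1 - e^(-5t))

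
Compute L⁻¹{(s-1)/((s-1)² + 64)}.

Using frequency shift: L⁻¹{(s-a)/((s-a)² + b²)} = e^(at)cos(bt). Here a=1, b=8

Final answer: e^t·cos(8t)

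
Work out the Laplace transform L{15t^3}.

L{15t^3} = 15 · L{t^3} = 15 · 6/s^4 = 90/s^4

Final answer: 90/s^4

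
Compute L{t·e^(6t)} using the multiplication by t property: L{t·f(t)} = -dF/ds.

Using L{t^n·e^(at)} = n!/(s-a)^(n+1), L{t·e^(6t)} = 1/(s-6)^2

Final answer: 1/(s-6)^2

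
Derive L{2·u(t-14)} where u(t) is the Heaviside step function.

L{u(t-a)} = e^(-as)/s. Here a=14, so L{u(t-14)} = e^(-14s)/s, and L{2·u(t-14)} = 2·e^(-14s)/s

Final answer: 2·e^(-14s)/s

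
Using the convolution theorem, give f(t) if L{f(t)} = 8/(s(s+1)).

8/(s(s+1)) = (8/s)·(1/(s+1)) = L{8}·L{e^(-t)}. By convolution, f(t) = 8*e^(-t) = ∫₀ᵗ 8·e^(-τ) dτ = 8·(1 - e^(-t))/1

Final answer: 8·(1 - e^(-t))/1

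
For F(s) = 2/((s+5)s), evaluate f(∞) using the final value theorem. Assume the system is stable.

f(∞) = lim_{s→0} sF(s) = lim_{s→0} 2/(s+5) = 2/5

Final answer: 2/5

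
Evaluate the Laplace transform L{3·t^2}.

L{t^n} = n!/s^(n+1), so L{t^2} = 2/s^3. Then L{3·t^2} = 3·2/s^3 = 6/s^3

Final answer: 6/s^3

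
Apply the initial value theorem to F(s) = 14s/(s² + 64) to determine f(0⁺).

f(0⁺) = lim_{s→∞} s·14s/(s² + 64) = lim_{s→∞} 14s²/(s² + 64) = 14

Final answer: 14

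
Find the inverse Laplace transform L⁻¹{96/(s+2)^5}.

L⁻¹{n!/(s-a)^(n+1)} = t^n·e^(at) with n=4, a=-2. So L⁻¹{24/(s+2)^5} = t^4·e^(-2t), and L⁻¹{96/(s+2)^5} = (96/24)·t^4·e^(-2t) = 4·t^4·e^(-2t)

Final answer: 4·t^4·e^(-2t)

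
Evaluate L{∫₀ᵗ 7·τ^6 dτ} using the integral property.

L{∫₀ᵗ f(τ)dτ} = F(s)/s with f(t) = 7t^6. F(s) = 5040/s^7, so L{∫₀ᵗ 7·τ^6 dτ} = (5040/s^7)/s = 5040/s^8. (Check: ∫₀ᵗ 7·τ^6 dτ = 7t^7/7.)

Final answer: 5040/s^8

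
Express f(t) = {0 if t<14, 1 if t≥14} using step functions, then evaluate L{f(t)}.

f(t) = u(t-14). L{u(t-14)} = e^(-14s)/s, so L{f(t)} = e^(-14s)/s

Final answer: e^(-14s)/s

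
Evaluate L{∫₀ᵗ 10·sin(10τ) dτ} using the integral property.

L{∫₀ᵗ f(τ)dτ} = F(s)/s with F(s) = 100/(s² + 100), so the result is (100/(s² + 100))/s = 100/(s(s² + 100))

Final answer: 100/(s(s² + 100))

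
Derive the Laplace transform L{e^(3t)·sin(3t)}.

L{e^(at)·sin(ωt)} = ω/((s-a)² + ω²), so L{e^(3t)·sin(3t)} = 3/((s-3)² + 9)

Final answer: 3/((s-3)² + 9)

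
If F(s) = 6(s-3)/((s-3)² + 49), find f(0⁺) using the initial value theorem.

f(0⁺) = lim_{s→∞} sF(s) = lim_{s→∞} 6s(s-3)/((s-3)² + 49) = 6

Final answer: 6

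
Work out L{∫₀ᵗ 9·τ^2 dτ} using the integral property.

L{∫₀ᵗ f(τ)dτ} = F(s)/s with f(t) = 9t^2. F(s) = 18/s^3, so L{∫₀ᵗ 9·τ^2 dτ} = (18/s^3)/s = 18/s^4. (Check: ∫₀ᵗ 9·τ^2 dτ = 9t^3/3.)

Final answer: 18/s^4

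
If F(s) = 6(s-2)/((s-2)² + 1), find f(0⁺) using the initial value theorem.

f(0⁺) = lim_{s→∞} sF(s) = lim_{s→∞} 6s(s-2)/((s-2)² + 1) = 6

Final answer: 6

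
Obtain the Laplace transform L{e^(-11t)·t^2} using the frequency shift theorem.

L{e^(at)·t^n} = n!/(s-a)^(n+1), so L{e^(-11t)·t^2} = 2/(s+11)^3

Final answer: 2/(s+11)^3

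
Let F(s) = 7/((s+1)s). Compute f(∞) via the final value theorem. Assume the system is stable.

f(∞) = lim_{s→0} sF(s) = lim_{s→0} 7/(s+1) = 7

Final answer: 7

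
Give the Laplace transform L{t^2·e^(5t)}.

L{t^n·e^(at)} = n!/(s-a)^(n+1), so L{t^2·e^(5t)} = 2/(s-5)^3

Final answer: 2/(s-5)^3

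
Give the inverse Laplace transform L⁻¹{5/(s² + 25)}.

L⁻¹{5/(s² + 25)} = sin(5t)

Final answer: sin(5t)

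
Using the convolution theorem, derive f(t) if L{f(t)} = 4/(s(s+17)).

4/(s(s+17)) = (4/s)·(1/(s+17)) = L{4}·L{e^(-17t)}. By convolution, f(t) = 4*e^(-17t) = ∫₀ᵗ 4·e^(-17τ) dτ = 4·(1 - e^(-17t))/17

Final answer: 4·(1 - e^(-17t))/17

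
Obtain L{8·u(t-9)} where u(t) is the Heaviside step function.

L{u(t-a)} = e^(-as)/s. Here a=9, so L{u(t-9)} = e^(-9s)/s, and L{8·u(t-9)} = 8·e^(-9s)/s

Final answer: 8·e^(-9s)/s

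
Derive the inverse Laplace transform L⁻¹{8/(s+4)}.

L⁻¹{1/(s-a)} = e^(at), so L⁻¹{1/(s+4)} = e^(-4t), and L⁻¹{8/(s+4)} = 8·e^(-4t)

Final answer: 8·e^(-4t)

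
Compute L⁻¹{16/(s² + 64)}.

This is the form c·a/(s² + a²) with a = 8, c = 2. L⁻¹ = 2·sin(8t)

Final answer: 2·sin(8t)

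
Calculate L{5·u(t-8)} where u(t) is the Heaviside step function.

L{u(t-a)} = e^(-as)/s. Here a=8, so L{u(t-8)} = e^(-8s)/s, and L{5·u(t-8)} = 5·e^(-8s)/s

Final answer: 5·e^(-8s)/s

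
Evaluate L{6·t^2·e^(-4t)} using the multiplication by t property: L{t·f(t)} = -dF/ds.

Using L{t^n·e^(at)} = n!/(s-a)^(n+1), L{t^2·e^(-4t)} = 2/(s+4)^3, so L{6·t^2·e^(-4t)} = 6·2/(s+4)^3 = 12/(s+4)^3

Final answer: 12/(s+4)^3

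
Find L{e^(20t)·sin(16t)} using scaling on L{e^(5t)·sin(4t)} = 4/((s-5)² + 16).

Scaling with a=4: L{e^(20t)·sin(16t)} = (1/4) · 4/((s/4-5)² + 16). Simplifying: 16/((s-20)² + 256)

Final answer: 16/((s-20)² + 256)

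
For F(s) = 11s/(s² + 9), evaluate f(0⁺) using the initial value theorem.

f(0⁺) = lim_{s→∞} s·11s/(s² + 9) = lim_{s→∞} 11s²/(s² + 9) = 11

Final answer: 11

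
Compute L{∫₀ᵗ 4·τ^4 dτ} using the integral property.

L{∫₀ᵗ f(τ)dτ} = F(s)/s with f(t) = 4t^4. F(s) = 96/s^5, so L{∫₀ᵗ 4·τ^4 dτ} = (96/s^5)/s = 96/s^6. (Check: ∫₀ᵗ 4·τ^4 dτ = 4t^5/5.)

Final answer: 96/s^6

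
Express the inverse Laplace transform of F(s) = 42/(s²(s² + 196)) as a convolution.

42/(s²(s² + 196)) = (1/s²)·(42/(s² + 196)) = L{t}·L{3·sin(14t)}. So f(t) = t*(3·sin(14t)) = ∫₀ᵗ 3τ·sin(14(t-τ)) dτ

Final answer: ∫₀ᵗ 3τ·sin(14(t-τ)) dτ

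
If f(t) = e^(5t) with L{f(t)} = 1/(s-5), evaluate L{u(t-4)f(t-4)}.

Time shift theorem: L{u(t-a)f(t-a)} = e^(-as)F(s). Here a=4, F(s) = 1/(s-5), so L{u(t-4)f(t-4)} = e^(-4s)·1/(s-5)

Final answer: e^(-4s)·1/(s-5)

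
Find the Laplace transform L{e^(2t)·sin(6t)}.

L{e^(at)·sin(ωt)} = ω/((s-a)² + ω²), so L{e^(2t)·sin(6t)} = 6/((s-2)² + 36)

Final answer: 6/((s-2)² + 36)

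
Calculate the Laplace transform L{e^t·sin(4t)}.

L{e^(at)·sin(ωt)} = ω/((s-a)² + ω²), so L{e^t·sin(4t)} = 4/((s-1)² + 16)

Final answer: 4/((s-1)² + 16)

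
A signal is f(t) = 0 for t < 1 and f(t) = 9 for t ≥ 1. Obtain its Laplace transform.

f(t) = 9·u(t-1). L{u(t-1)} = e^(-s)/s, so L{f(t)} = 9·e^(-s)/s

Final answer: 9·e^(-s)/s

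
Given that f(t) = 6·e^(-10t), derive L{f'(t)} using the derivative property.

f(0) = 6, F(s) = 6/(s+10). L{f'(t)} = s·F(s) - f(0) = 6s/(s+10) - 6 = (6s - 6(s+10))/(s+10) = -60/(s+10)

Final answer: -60/(s+10)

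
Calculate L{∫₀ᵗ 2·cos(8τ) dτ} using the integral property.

L{∫₀ᵗ f(τ)dτ} = F(s)/s with F(s) = 2s/(s² + 64), so the result is (2s/(s² + 64))/s = 2/(s² + 64)

Final answer: 2/(s² + 64)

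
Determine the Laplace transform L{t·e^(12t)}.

L{t^n·e^(at)} = n!/(s-a)^(n+1), so L{t·e^(12t)} = 1/(s-12)^2

Final answer: 1/(s-12)^2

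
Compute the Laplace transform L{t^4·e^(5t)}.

L{t^n·e^(at)} = n!/(s-a)^(n+1), so L{t^4·e^(5t)} = 24/(s-5)^5

Final answer: 24/(s-5)^5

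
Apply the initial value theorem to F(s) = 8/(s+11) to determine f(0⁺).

f(0⁺) = lim_{s→∞} s·8/(s+11) = lim_{s→∞} 8s/(s+11) = 8

Final answer: 8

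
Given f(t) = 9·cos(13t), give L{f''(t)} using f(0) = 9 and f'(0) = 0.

F(s) = 9s/(s² + 169). L{f''(t)} = s²F(s) - sf(0) - f'(0) = 9s³/(s² + 169) - 9s = (9s³ - 9s(s² + 169))/(s² + 169) = -1521s/(s² + 169)

Final answer: -1521s/(s² + 169)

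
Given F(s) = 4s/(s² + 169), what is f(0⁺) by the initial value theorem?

f(0⁺) = lim_{s→∞} s·4s/(s² + 169) = lim_{s→∞} 4s²/(s² + 169) = 4

Final answer: 4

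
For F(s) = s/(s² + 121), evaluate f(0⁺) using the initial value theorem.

f(0⁺) = lim_{s→∞} s·s/(s² + 121) = lim_{s→∞} s²/(s² + 121) = 1

Final answer: 1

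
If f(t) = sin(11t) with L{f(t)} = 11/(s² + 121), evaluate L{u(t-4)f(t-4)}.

Time shift theorem: L{u(t-a)f(t-a)} = e^(-as)F(s). Here a=4, F(s) = 11/(s² + 121), so L{u(t-4)f(t-4)} = e^(-4s)·11/(s² + 121)

Final answer: e^(-4s)·11/(s² + 121)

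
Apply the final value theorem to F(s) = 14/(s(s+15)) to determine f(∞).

f(∞) = lim_{s→0} s·14/(s(s+15)) = lim_{s→0} 14/(s+15) = 14/15 = 14/15

Final answer: 14/15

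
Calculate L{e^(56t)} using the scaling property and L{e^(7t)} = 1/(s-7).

Using L{f(at)} = (1/a)F(s/a) with a=8 and f(t) = e^(7t): L{e^(56t)} = (1/8) · 1/((s/8)-7) = (1/8) · 8/(s-56) = 1/(s-56)

Final answer: 1/(s-56)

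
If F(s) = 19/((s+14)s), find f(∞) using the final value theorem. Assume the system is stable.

f(∞) = lim_{s→0} sF(s) = lim_{s→0} 19/(s+14) = 19/14

Final answer: 19/14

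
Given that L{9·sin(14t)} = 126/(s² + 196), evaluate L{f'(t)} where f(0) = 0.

L{f'(t)} = s·F(s) - f(0) = s·126/(s² + 196) - 0 = 126s/(s² + 196)

Final answer: 126s/(s² + 196)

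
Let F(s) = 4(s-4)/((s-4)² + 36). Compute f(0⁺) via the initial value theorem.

f(0⁺) = lim_{s→∞} sF(s) = lim_{s→∞} 4s(s-4)/((s-4)² + 36) = 4

Final answer: 4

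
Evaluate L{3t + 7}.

L{3t + 7} = 3·L{t} + 7·L{1} = 3/s² + 7/s

Final answer: 3/s² + 7/s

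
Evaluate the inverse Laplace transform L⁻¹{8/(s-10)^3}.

L⁻¹{n!/(s-a)^(n+1)} = t^n·e^(at) with n=2, a=10. So L⁻¹{2/(s-10)^3} = t^2·e^(10t), and L⁻¹{8/(s-10)^3} = (8/2)·t^2·e^(10t) = 4·t^2·e^(10t)

Final answer: 4·t^2·e^(10t)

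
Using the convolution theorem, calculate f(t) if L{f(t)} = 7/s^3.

7/s^3 = (7/s)·(1/s^2) = L{7}·L{t}. By convolution, f(t) = 7*t = ∫₀ᵗ 7·τ dτ = 7·t²/2

Final answer: 7·t²/2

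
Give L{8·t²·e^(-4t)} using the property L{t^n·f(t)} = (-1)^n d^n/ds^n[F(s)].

L{e^(-4t)} = 1/(s+4). d/ds[1/(s+4)] = -1/(s+4)². d²/ds²[1/(s+4)] = 2/(s+4)³. So L{t²·e^(-4t)} = (-1)² · 2/(s+4)³ = 2/(s+4)³. Then L{8·t²·e^(-4t)} = 8·2/(s+4)³ = 16/(s+4)³

Final answer: 16/(s+4)³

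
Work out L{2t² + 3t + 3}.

L{2t² + 3t + 3} = 2·2/s³ + 3/s² + 3/s = 4/s³ + 3/s² + 3/s

Final answer: 4/s³ + 3/s² + 3/s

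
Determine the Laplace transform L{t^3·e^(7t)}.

L{t^n·e^(at)} = n!/(s-a)^(n+1), so L{t^3·e^(7t)} = 6/(s-7)^4

Final answer: 6/(s-7)^4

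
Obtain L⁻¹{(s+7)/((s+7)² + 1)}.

Using frequency shift: L⁻¹{(s-a)/((s-a)² + b²)} = e^(at)cos(bt). Here a=-7, b=1

Final answer: e^(-7t)·cos(t)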